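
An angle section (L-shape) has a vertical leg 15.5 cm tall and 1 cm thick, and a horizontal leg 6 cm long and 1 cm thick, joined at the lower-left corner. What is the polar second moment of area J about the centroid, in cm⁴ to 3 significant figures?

Decompose the section into non-overlapping parts with the origin at the bottom-left of its bounding rectangle.
Vertical leg: 1 × 15.5, A = 15.5 cm², y = 7.75 cm, Ī = 310.32 cm⁴.
Horizontal leg (remainder): 5 × 1, A = 5 cm², y = 0.5 cm, Ī = 0.41667 cm⁴.
Centroid: ȳ = ΣA·y / ΣA = 5.9817 cm.
Transfer each piece to the centroidal x-axis using Ī + A·d² with d = y − 5.9817:
  vertical leg: d = 1.7683 cm → contributes +358.79 cm⁴
  horizontal leg (remainder): d = -5.4817 cm → contributes +150.66 cm⁴
Total I = 509.45 cm⁴.
For the y-axis: x̄ = 1.2317 cm.
Repeating about the centroidal y-axis gives I_y = 45.733 cm⁴.
Polar second moment: J = I_x + I_y = 555.18 cm⁴.

J ≈ 555 cm⁴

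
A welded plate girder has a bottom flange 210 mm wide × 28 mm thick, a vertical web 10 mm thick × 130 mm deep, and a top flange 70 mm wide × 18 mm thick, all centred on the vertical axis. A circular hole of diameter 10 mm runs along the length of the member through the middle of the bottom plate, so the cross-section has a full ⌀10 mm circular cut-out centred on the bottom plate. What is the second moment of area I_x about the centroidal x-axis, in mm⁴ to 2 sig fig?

I_x ≈ 2.9 × 10⁷ mm⁴

Break the section into simple shapes (no overlaps), measuring from the bottom-left corner of the bounding box.
Bottom plate: 210 × 28, A = 5 880 mm², y = 14 mm, Ī = 384 160 mm⁴.
Web plate: 10 × 130, A = 1 300 mm², y = 93 mm, Ī = 1 830 833 mm⁴.
Top plate: 70 × 18, A = 1 260 mm², y = 167 mm, Ī = 34 020 mm⁴.
Hole (subtracted): ⌀10, A = 78.54 mm², y = 14 mm, Ī = 490.9 mm⁴.
Centroid: ȳ = ΣA·y / ΣA = 49.34 mm.
Transfer each piece to the centroidal x-axis using Ī + A·d² with d = y − 49.34:
  bottom plate: d = -35.34 mm → contributes +7 727 088 mm⁴
  web plate: d = 43.66 mm → contributes +4 309 078 mm⁴
  top plate: d = 117.7 mm → contributes +17 477 800 mm⁴
  hole: d = -35.34 mm → contributes −98 571 mm⁴
Total I = 29 415 394 mm⁴.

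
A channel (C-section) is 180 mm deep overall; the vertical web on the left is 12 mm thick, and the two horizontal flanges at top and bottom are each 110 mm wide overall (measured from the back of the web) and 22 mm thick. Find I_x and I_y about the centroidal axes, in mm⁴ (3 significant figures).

Break the section into simple shapes (no overlaps), measuring from the bottom-left corner of the bounding box.
Web: 12 × 180, A = 2 160 mm², y = 90 mm, Ī = 5 832 000 mm⁴.
Top flange (beyond web): 98 × 22, A = 2 156 mm², y = 169 mm, Ī = 86 959 mm⁴.
Bottom flange (beyond web): 98 × 22, A = 2 156 mm², y = 11 mm, Ī = 86 959 mm⁴.
By symmetry the centroid is at mid-height, ȳ = 90 mm.
Transfer each piece to the centroidal x-axis using Ī + A·d² with d = y − 90:
  web: d = 0 mm → contributes +5 832 000 mm⁴
  top flange (beyond web): d = 79 mm → contributes +13 542 555 mm⁴
  bottom flange (beyond web): d = -79 mm → contributes +13 542 555 mm⁴
Total I = 32 917 109 mm⁴.
For the y-axis: x̄ = 42.644 mm.
Repeating about the centroidal y-axis gives I_y = 7 830 265 mm⁴.

I_x ≈ 3.29 × 10⁷ mm⁴, I_y ≈ 7.83 × 10⁶ mm⁴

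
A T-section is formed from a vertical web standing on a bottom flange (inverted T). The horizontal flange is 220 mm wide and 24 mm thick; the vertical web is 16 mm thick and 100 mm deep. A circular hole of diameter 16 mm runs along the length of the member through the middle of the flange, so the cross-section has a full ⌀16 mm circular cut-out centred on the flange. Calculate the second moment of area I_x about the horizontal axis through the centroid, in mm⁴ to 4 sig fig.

Break the section into simple shapes (no overlaps), measuring from the bottom-left corner of the bounding box.
Flange: 220 × 24, A = 5 280 mm², y = 12 mm, Ī = 253 440 mm⁴.
Web: 16 × 100, A = 1 600 mm², y = 74 mm, Ī = 1 333 333 mm⁴.
Hole (subtracted): ⌀16, A = 201.062 mm², y = 12 mm, Ī = 3216.99 mm⁴.
Centroid: ȳ = ΣA·y / ΣA = 26.8527 mm.
Transfer each piece to the horizontal axis through the centroid using Ī + A·d² with d = y − 26.8527:
  flange: d = -14.8527 mm → contributes +1 418 216 mm⁴
  web: d = 47.1473 mm → contributes +4 889 928 mm⁴
  hole: d = -14.8527 mm → contributes −47571.6 mm⁴
Total I = 6 260 572 mm⁴.

I_x ≈ 6.261 × 10⁶ mm⁴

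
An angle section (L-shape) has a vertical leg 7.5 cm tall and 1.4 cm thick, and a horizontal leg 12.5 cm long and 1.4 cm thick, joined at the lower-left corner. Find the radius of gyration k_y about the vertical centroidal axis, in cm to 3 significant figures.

Treat the section as a set of non-overlapping primitives; coordinates are from the bounding-box lower-left.
Vertical leg: 1.4 × 7.5, A = 10.5 cm², x = 0.7 cm, Ī = 1.715 cm⁴.
Horizontal leg (remainder): 11.1 × 1.4, A = 15.54 cm², x = 6.95 cm, Ī = 159.56 cm⁴.
Centroid: x̄ = ΣA·x / ΣA = 4.4298 cm.
Transfer each piece to the vertical centroidal axis using Ī + A·d² with d = x − 4.4298:
  vertical leg: d = -3.7298 cm → contributes +147.79 cm⁴
  horizontal leg (remainder): d = 2.5202 cm → contributes +258.25 cm⁴
Total I = 406.04 cm⁴.
Radius of gyration: k = √(I/A) = √(406.04 / 26.04) = 3.9488 cm.

k_y ≈ 3.95 cm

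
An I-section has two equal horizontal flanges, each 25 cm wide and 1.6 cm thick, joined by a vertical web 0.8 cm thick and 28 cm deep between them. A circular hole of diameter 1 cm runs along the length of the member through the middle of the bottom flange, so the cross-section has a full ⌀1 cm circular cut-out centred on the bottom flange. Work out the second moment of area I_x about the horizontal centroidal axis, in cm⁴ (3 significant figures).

Break the section into simple shapes (no overlaps), measuring from the bottom-left corner of the bounding box.
Bottom flange: 25 × 1.6, A = 40 cm², y = 0.8 cm, Ī = 8.5333 cm⁴.
Web: 0.8 × 28, A = 22.4 cm², y = 15.6 cm, Ī = 1463.5 cm⁴.
Top flange: 25 × 1.6, A = 40 cm², y = 30.4 cm, Ī = 8.5333 cm⁴.
Hole (subtracted): ⌀1, A = 0.7854 cm², y = 0.8 cm, Ī = 0.049087 cm⁴.
Centroid: ȳ = ΣA·y / ΣA = 15.714 cm.
Transfer each piece to the horizontal centroidal axis using Ī + A·d² with d = y − 15.714:
  bottom flange: d = -14.914 cm → contributes +8906.1 cm⁴
  web: d = -0.11439 cm → contributes +1463.8 cm⁴
  top flange: d = 14.686 cm → contributes +8635.2 cm⁴
  hole: d = -14.914 cm → contributes −174.75 cm⁴
Total I = 18 830 cm⁴.

I_x ≈ 1.88 × 10⁴ cm⁴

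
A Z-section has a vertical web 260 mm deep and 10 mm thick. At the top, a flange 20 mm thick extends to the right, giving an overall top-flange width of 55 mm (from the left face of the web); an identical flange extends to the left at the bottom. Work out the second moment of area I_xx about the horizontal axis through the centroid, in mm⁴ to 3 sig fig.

Decompose the section into non-overlapping parts with the origin at the bottom-left of its bounding rectangle.
Web: 10 × 260, A = 2 600 mm², y = 130 mm, Ī = 14 646 667 mm⁴.
Top flange (beyond web): 45 × 20, A = 900 mm², y = 250 mm, Ī = 30 000 mm⁴.
Bottom flange (beyond web): 45 × 20, A = 900 mm², y = 10 mm, Ī = 30 000 mm⁴.
Centroid: ȳ = ΣA·y / ΣA = 130 mm.
Transfer each piece to the horizontal axis through the centroid using Ī + A·d² with d = y − 130:
  web: d = 0 mm → contributes +14 646 667 mm⁴
  top flange (beyond web): d = 120 mm → contributes +12 990 000 mm⁴
  bottom flange (beyond web): d = -120 mm → contributes +12 990 000 mm⁴
Total I = 40 626 667 mm⁴.

I_xx ≈ 4.06 × 10⁷ mm⁴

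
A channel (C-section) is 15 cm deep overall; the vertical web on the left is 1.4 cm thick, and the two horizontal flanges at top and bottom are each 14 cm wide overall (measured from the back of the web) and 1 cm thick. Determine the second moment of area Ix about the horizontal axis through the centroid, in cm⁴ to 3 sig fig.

Treat the section as a set of non-overlapping primitives; coordinates are from the bounding-box lower-left.
Web: 1.4 × 15, A = 21 cm², y = 7.5 cm, Ī = 393.75 cm⁴.
Top flange (beyond web): 12.6 × 1, A = 12.6 cm², y = 14.5 cm, Ī = 1.05 cm⁴.
Bottom flange (beyond web): 12.6 × 1, A = 12.6 cm², y = 0.5 cm, Ī = 1.05 cm⁴.
By symmetry the centroid is at mid-height, ȳ = 7.5 cm.
Transfer each piece to the horizontal axis through the centroid using Ī + A·d² with d = y − 7.5:
  web: d = 0 cm → contributes +393.75 cm⁴
  top flange (beyond web): d = 7 cm → contributes +618.45 cm⁴
  bottom flange (beyond web): d = -7 cm → contributes +618.45 cm⁴
Total I = 1630.7 cm⁴.

Ix ≈ 1630 cm⁴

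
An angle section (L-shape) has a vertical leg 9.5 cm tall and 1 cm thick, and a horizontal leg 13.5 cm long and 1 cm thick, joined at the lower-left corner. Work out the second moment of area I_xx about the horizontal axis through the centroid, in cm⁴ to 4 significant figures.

I_xx ≈ 170.0 cm⁴

Break the section into simple shapes (no overlaps), measuring from the bottom-left corner of the bounding box.
Vertical leg: 1 × 9.5, A = 9.5 cm², y = 4.75 cm, Ī = 71.4479 cm⁴.
Horizontal leg (remainder): 12.5 × 1, A = 12.5 cm², y = 0.5 cm, Ī = 1.04167 cm⁴.
Centroid: ȳ = ΣA·y / ΣA = 2.33523 cm.
Transfer each piece to the horizontal axis through the centroid using Ī + A·d² with d = y − 2.33523:
  vertical leg: d = 2.41477 cm → contributes +126.844 cm⁴
  horizontal leg (remainder): d = -1.83523 cm → contributes +43.1424 cm⁴
Total I = 169.986 cm⁴.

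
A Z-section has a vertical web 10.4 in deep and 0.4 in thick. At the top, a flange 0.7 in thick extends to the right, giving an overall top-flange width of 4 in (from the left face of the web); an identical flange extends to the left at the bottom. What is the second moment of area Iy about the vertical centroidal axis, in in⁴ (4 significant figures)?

Iy ≈ 25.66 in⁴

Split into non-overlapping primitives; take the origin at the lower-left of the bounding box.
Web: 0.4 × 10.4, A = 4.16 in², x = 3.8 in, Ī = 0.0554667 in⁴.
Top flange (beyond web): 3.6 × 0.7, A = 2.52 in², x = 5.8 in, Ī = 2.7216 in⁴.
Bottom flange (beyond web): 3.6 × 0.7, A = 2.52 in², x = 1.8 in, Ī = 2.7216 in⁴.
Centroid: x̄ = ΣA·x / ΣA = 3.8 in.
Transfer each piece to the vertical centroidal axis using Ī + A·d² with d = x − 3.8:
  web: d = 0 in → contributes +0.0554667 in⁴
  top flange (beyond web): d = 2 in → contributes +12.8016 in⁴
  bottom flange (beyond web): d = -2 in → contributes +12.8016 in⁴
Total I = 25.6587 in⁴.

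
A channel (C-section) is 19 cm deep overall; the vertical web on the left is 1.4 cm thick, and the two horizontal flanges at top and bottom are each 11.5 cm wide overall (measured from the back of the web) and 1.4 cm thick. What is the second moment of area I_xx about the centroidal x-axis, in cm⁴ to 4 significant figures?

Decompose the section into non-overlapping parts with the origin at the bottom-left of its bounding rectangle.
Web: 1.4 × 19, A = 26.6 cm², y = 9.5 cm, Ī = 800.217 cm⁴.
Top flange (beyond web): 10.1 × 1.4, A = 14.14 cm², y = 18.3 cm, Ī = 2.30953 cm⁴.
Bottom flange (beyond web): 10.1 × 1.4, A = 14.14 cm², y = 0.7 cm, Ī = 2.30953 cm⁴.
By symmetry the centroid is at mid-height, ȳ = 9.5 cm.
Transfer each piece to the centroidal x-axis using Ī + A·d² with d = y − 9.5:
  web: d = 0 cm → contributes +800.217 cm⁴
  top flange (beyond web): d = 8.8 cm → contributes +1097.31 cm⁴
  bottom flange (beyond web): d = -8.8 cm → contributes +1097.31 cm⁴
Total I = 2994.84 cm⁴.

I_xx ≈ 2995 cm⁴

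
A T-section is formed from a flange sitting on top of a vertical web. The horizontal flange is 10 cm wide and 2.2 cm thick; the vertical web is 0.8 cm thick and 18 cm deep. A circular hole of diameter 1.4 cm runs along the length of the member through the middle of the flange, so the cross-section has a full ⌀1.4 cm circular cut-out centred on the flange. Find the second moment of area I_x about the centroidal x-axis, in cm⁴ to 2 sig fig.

Decompose the section into non-overlapping parts with the origin at the bottom-left of its bounding rectangle.
Flange: 10 × 2.2, A = 22 cm², y = 19.1 cm, Ī = 8.873 cm⁴.
Web: 0.8 × 18, A = 14.4 cm², y = 9 cm, Ī = 388.8 cm⁴.
Hole (subtracted): ⌀1.4, A = 1.539 cm², y = 19.1 cm, Ī = 0.1886 cm⁴.
Centroid: ȳ = ΣA·y / ΣA = 14.93 cm.
Transfer each piece to the centroidal x-axis using Ī + A·d² with d = y − 14.93:
  flange: d = 4.172 cm → contributes +391.8 cm⁴
  web: d = -5.928 cm → contributes +894.8 cm⁴
  hole: d = 4.172 cm → contributes −26.98 cm⁴
Total I = 1 260 cm⁴.

I_x ≈ 1300 cm⁴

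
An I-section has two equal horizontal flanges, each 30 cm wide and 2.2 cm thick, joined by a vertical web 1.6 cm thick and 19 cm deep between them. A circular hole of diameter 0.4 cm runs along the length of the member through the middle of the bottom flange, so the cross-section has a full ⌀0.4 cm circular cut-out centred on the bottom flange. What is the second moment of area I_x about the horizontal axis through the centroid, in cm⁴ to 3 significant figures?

Split into non-overlapping primitives; take the origin at the lower-left of the bounding box.
Bottom flange: 30 × 2.2, A = 66 cm², y = 1.1 cm, Ī = 26.62 cm⁴.
Web: 1.6 × 19, A = 30.4 cm², y = 11.7 cm, Ī = 914.53 cm⁴.
Top flange: 30 × 2.2, A = 66 cm², y = 22.3 cm, Ī = 26.62 cm⁴.
Hole (subtracted): ⌀0.4, A = 0.12566 cm², y = 1.1 cm, Ī = 0.0012566 cm⁴.
Centroid: ȳ = ΣA·y / ΣA = 11.708 cm.
Transfer each piece to the horizontal axis through the centroid using Ī + A·d² with d = y − 11.708:
  bottom flange: d = -10.608 cm → contributes +7453.9 cm⁴
  web: d = -0.0082085 cm → contributes +914.54 cm⁴
  top flange: d = 10.592 cm → contributes +7430.9 cm⁴
  hole: d = -10.608 cm → contributes −14.143 cm⁴
Total I = 15 785 cm⁴.

I_x ≈ 1.58 × 10⁴ cm⁴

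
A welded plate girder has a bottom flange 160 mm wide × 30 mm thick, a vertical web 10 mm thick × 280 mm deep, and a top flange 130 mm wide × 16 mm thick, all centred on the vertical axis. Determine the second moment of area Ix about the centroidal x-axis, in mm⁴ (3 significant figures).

Ix ≈ 1.60 × 10⁸ mm⁴

Decompose the section into non-overlapping parts with the origin at the bottom-left of its bounding rectangle.
Bottom plate: 160 × 30, A = 4 800 mm², y = 15 mm, Ī = 360 000 mm⁴.
Web plate: 10 × 280, A = 2 800 mm², y = 170 mm, Ī = 18 293 333 mm⁴.
Top plate: 130 × 16, A = 2 080 mm², y = 318 mm, Ī = 44 373 mm⁴.
Centroid: ȳ = ΣA·y / ΣA = 124.94 mm.
Transfer each piece to the centroidal x-axis using Ī + A·d² with d = y − 124.94:
  bottom plate: d = -109.94 mm → contributes +58 378 925 mm⁴
  web plate: d = 45.058 mm → contributes +23 977 921 mm⁴
  top plate: d = 193.06 mm → contributes +77 568 748 mm⁴
Total I = 159 925 594 mm⁴.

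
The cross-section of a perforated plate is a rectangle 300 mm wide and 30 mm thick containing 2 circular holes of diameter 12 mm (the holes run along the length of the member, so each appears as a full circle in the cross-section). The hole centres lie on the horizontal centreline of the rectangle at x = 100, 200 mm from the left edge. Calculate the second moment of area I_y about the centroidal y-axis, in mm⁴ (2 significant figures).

Decompose the section into non-overlapping parts with the origin at the bottom-left of its bounding rectangle.
Plate: 300 × 30, A = 9 000 mm², x = 150 mm, Ī = 67 500 000 mm⁴.
Hole 1 (subtracted): ⌀12, A = 113.1 mm², x = 100 mm, Ī = 1 018 mm⁴.
Hole 2 (subtracted): ⌀12, A = 113.1 mm², x = 200 mm, Ī = 1 018 mm⁴.
By symmetry the centroid is at mid-width, x̄ = 150 mm.
Transfer each piece to the centroidal y-axis using Ī + A·d² with d = x − 150:
  plate: d = 0 mm → contributes +67 500 000 mm⁴
  hole 1: d = -50 mm → contributes −283 761 mm⁴
  hole 2: d = 50 mm → contributes −283 761 mm⁴
Total I = 66 932 478 mm⁴.

I_y ≈ 6.7 × 10⁷ mm⁴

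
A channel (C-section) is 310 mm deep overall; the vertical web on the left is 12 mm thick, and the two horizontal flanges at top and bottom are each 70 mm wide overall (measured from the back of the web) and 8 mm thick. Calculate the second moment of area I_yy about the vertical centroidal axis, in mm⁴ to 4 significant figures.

Decompose the section into non-overlapping parts with the origin at the bottom-left of its bounding rectangle.
Web: 12 × 310, A = 3 720 mm², x = 6 mm, Ī = 44 640 mm⁴.
Top flange (beyond web): 58 × 8, A = 464 mm², x = 41 mm, Ī = 130 075 mm⁴.
Bottom flange (beyond web): 58 × 8, A = 464 mm², x = 41 mm, Ī = 130 075 mm⁴.
Centroid: x̄ = ΣA·x / ΣA = 12.988 mm.
Transfer each piece to the vertical centroidal axis using Ī + A·d² with d = x − 12.988:
  web: d = -6.98795 mm → contributes +226 293 mm⁴
  top flange (beyond web): d = 28.012 mm → contributes +494 164 mm⁴
  bottom flange (beyond web): d = 28.012 mm → contributes +494 164 mm⁴
Total I = 1 214 621 mm⁴.

I_yy ≈ 1.215 × 10⁶ mm⁴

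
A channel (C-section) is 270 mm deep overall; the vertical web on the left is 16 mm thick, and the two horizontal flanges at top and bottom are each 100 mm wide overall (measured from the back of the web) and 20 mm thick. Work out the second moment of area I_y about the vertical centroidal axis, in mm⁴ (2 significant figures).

I_y ≈ 6.8 × 10⁶ mm⁴

Treat the section as a set of non-overlapping primitives; coordinates are from the bounding-box lower-left.
Web: 16 × 270, A = 4 320 mm², x = 8 mm, Ī = 92 160 mm⁴.
Top flange (beyond web): 84 × 20, A = 1 680 mm², x = 58 mm, Ī = 987 840 mm⁴.
Bottom flange (beyond web): 84 × 20, A = 1 680 mm², x = 58 mm, Ī = 987 840 mm⁴.
Centroid: x̄ = ΣA·x / ΣA = 29.88 mm.
Transfer each piece to the vertical centroidal axis using Ī + A·d² with d = x − 29.88:
  web: d = -21.88 mm → contributes +2 159 348 mm⁴
  top flange (beyond web): d = 28.13 mm → contributes +2 316 746 mm⁴
  bottom flange (beyond web): d = 28.13 mm → contributes +2 316 746 mm⁴
Total I = 6 792 840 mm⁴.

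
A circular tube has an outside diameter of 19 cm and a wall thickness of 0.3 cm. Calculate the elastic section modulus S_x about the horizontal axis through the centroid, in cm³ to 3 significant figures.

S_x ≈ 81.1 cm³

Split into non-overlapping primitives; take the origin at the lower-left of the bounding box.
Outer circle: ⌀19, A = 283.53 cm², y = 9.5 cm, Ī = 6397.1 cm⁴.
Bore (subtracted): ⌀18.4, A = 265.9 cm², y = 9.5 cm, Ī = 5626.5 cm⁴.
By symmetry the centroid is at mid-height, ȳ = 9.5 cm.
All pieces are centred on the horizontal axis through the centroid, so I = ΣĪ (holes subtracted) = 770.58 cm⁴.
Extreme fibre distance c = 9.5 cm; S = I/c = 81.114 cm³.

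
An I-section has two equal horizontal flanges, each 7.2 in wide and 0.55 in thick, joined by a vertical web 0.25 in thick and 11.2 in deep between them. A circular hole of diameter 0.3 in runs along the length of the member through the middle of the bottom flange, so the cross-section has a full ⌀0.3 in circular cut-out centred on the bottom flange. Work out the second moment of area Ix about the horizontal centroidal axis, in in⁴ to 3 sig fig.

Break the section into simple shapes (no overlaps), measuring from the bottom-left corner of the bounding box.
Bottom flange: 7.2 × 0.55, A = 3.96 in², y = 0.275 in, Ī = 0.099825 in⁴.
Web: 0.25 × 11.2, A = 2.8 in², y = 6.15 in, Ī = 29.269 in⁴.
Top flange: 7.2 × 0.55, A = 3.96 in², y = 12.025 in, Ī = 0.099825 in⁴.
Hole (subtracted): ⌀0.3, A = 0.070686 in², y = 0.275 in, Ī = 0.00039761 in⁴.
Centroid: ȳ = ΣA·y / ΣA = 6.189 in.
Transfer each piece to the horizontal centroidal axis using Ī + A·d² with d = y − 6.189:
  bottom flange: d = -5.914 in → contributes +138.6 in⁴
  web: d = -0.038996 in → contributes +29.274 in⁴
  top flange: d = 5.836 in → contributes +134.97 in⁴
  hole: d = -5.914 in → contributes −2.4727 in⁴
Total I = 300.38 in⁴.

Ix ≈ 300 in⁴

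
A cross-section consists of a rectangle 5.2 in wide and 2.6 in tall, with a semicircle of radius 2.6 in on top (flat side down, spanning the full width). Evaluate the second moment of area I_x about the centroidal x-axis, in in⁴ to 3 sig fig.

Break the section into simple shapes (no overlaps), measuring from the bottom-left corner of the bounding box.
Rectangular body: 5.2 × 2.6, A = 13.52 in², y = 1.3 in, Ī = 7.6163 in⁴.
Semicircular cap: semicircle r = 2.6, A = 10.619 in², y = 3.7035 in, Ī = 5.0156 in⁴.
Centroid: ȳ = ΣA·y / ΣA = 2.3573 in.
Transfer each piece to the centroidal x-axis using Ī + A·d² with d = y − 2.3573:
  rectangular body: d = -1.0573 in → contributes +22.73 in⁴
  semicircular cap: d = 1.3462 in → contributes +24.259 in⁴
Total I = 46.989 in⁴.

I_x ≈ 47.0 in⁴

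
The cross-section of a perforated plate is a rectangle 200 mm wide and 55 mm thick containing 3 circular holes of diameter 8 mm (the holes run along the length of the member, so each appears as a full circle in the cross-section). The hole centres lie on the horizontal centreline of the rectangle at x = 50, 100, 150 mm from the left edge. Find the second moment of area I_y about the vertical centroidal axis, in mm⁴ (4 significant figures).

Decompose the section into non-overlapping parts with the origin at the bottom-left of its bounding rectangle.
Plate: 200 × 55, A = 11 000 mm², x = 100 mm, Ī = 36 666 667 mm⁴.
Hole 1 (subtracted): ⌀8, A = 50.2655 mm², x = 50 mm, Ī = 201.062 mm⁴.
Hole 2 (subtracted): ⌀8, A = 50.2655 mm², x = 100 mm, Ī = 201.062 mm⁴.
Hole 3 (subtracted): ⌀8, A = 50.2655 mm², x = 150 mm, Ī = 201.062 mm⁴.
By symmetry the centroid is at mid-width, x̄ = 100 mm.
Transfer each piece to the vertical centroidal axis using Ī + A·d² with d = x − 100:
  plate: d = 0 mm → contributes +36 666 667 mm⁴
  hole 1: d = -50 mm → contributes −125 865 mm⁴
  hole 2: d = 0 mm → contributes −201.062 mm⁴
  hole 3: d = 50 mm → contributes −125 865 mm⁴
Total I = 36 414 736 mm⁴.

I_y ≈ 3.641 × 10⁷ mm⁴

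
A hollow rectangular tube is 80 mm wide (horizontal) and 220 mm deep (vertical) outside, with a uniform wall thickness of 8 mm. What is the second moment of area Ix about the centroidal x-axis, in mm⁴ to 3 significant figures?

Treat the section as a set of non-overlapping primitives; coordinates are from the bounding-box lower-left.
Outer rectangle: 80 × 220, A = 17 600 mm², y = 110 mm, Ī = 70 986 667 mm⁴.
Inner void (subtracted): 64 × 204, A = 13 056 mm², y = 110 mm, Ī = 45 278 208 mm⁴.
By symmetry the centroid is at mid-height, ȳ = 110 mm.
All pieces are centred on the centroidal x-axis, so I = ΣĪ (holes subtracted) = 25 708 459 mm⁴.

Ix ≈ 2.57 × 10⁷ mm⁴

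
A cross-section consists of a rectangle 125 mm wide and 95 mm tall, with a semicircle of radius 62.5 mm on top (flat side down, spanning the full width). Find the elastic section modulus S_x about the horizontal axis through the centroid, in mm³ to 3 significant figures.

Treat the section as a set of non-overlapping primitives; coordinates are from the bounding-box lower-left.
Rectangular body: 125 × 95, A = 11 875 mm², y = 47.5 mm, Ī = 8 930 990 mm⁴.
Semicircular cap: semicircle r = 62.5, A = 6135.9 mm², y = 121.53 mm, Ī = 1 674 758 mm⁴.
Centroid: ȳ = ΣA·y / ΣA = 72.719 mm.
Transfer each piece to the horizontal axis through the centroid using Ī + A·d² with d = y − 72.719:
  rectangular body: d = -25.219 mm → contributes +16 483 442 mm⁴
  semicircular cap: d = 48.807 mm → contributes +16 291 201 mm⁴
Total I = 32 774 643 mm⁴.
Extreme fibre distance c = 84.781 mm; S = I/c = 386 580 mm³.

S_x ≈ 3.87 × 10⁵ mm³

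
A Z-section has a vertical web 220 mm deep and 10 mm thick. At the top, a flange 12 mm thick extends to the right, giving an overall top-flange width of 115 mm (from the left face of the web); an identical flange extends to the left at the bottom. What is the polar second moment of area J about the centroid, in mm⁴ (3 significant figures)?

J ≈ 4.68 × 10⁷ mm⁴

Split into non-overlapping primitives; take the origin at the lower-left of the bounding box.
Web: 10 × 220, A = 2 200 mm², y = 110 mm, Ī = 8 873 333 mm⁴.
Top flange (beyond web): 105 × 12, A = 1 260 mm², y = 214 mm, Ī = 15 120 mm⁴.
Bottom flange (beyond web): 105 × 12, A = 1 260 mm², y = 6 mm, Ī = 15 120 mm⁴.
Centroid: ȳ = ΣA·y / ΣA = 110 mm.
Transfer each piece to the centroidal x-axis using Ī + A·d² with d = y − 110:
  web: d = 0 mm → contributes +8 873 333 mm⁴
  top flange (beyond web): d = 104 mm → contributes +13 643 280 mm⁴
  bottom flange (beyond web): d = -104 mm → contributes +13 643 280 mm⁴
Total I = 36 159 893 mm⁴.
For the y-axis: x̄ = 110 mm.
Repeating about the centroidal y-axis gives I_y = 10 665 333 mm⁴.
Polar second moment: J = I_x + I_y = 46 825 227 mm⁴.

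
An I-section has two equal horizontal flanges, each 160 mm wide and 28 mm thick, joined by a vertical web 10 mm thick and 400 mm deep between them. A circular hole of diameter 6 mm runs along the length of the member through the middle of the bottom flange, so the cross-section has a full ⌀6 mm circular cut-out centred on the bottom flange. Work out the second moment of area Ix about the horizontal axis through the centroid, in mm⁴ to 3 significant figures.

Ix ≈ 4.63 × 10⁸ mm⁴

Break the section into simple shapes (no overlaps), measuring from the bottom-left corner of the bounding box.
Bottom flange: 160 × 28, A = 4 480 mm², y = 14 mm, Ī = 292 693 mm⁴.
Web: 10 × 400, A = 4 000 mm², y = 228 mm, Ī = 53 333 333 mm⁴.
Top flange: 160 × 28, A = 4 480 mm², y = 442 mm, Ī = 292 693 mm⁴.
Hole (subtracted): ⌀6, A = 28.274 mm², y = 14 mm, Ī = 63.617 mm⁴.
Centroid: ȳ = ΣA·y / ΣA = 228.47 mm.
Transfer each piece to the horizontal axis through the centroid using Ī + A·d² with d = y − 228.47:
  bottom flange: d = -214.47 mm → contributes +206 356 917 mm⁴
  web: d = -0.4679 mm → contributes +53 334 209 mm⁴
  top flange: d = 213.53 mm → contributes +204 562 591 mm⁴
  hole: d = -214.47 mm → contributes −1 300 583 mm⁴
Total I = 462 953 134 mm⁴.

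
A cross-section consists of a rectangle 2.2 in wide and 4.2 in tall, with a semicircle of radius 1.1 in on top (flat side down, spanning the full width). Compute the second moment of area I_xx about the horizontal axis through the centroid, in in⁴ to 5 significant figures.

Break the section into simple shapes (no overlaps), measuring from the bottom-left corner of the bounding box.
Rectangular body: 2.2 × 4.2, A = 9.24 in², y = 2.1 in, Ī = 13.5828 in⁴.
Semicircular cap: semicircle r = 1.1, A = 1.900664 in², y = 4.666854 in, Ī = 0.1606952 in⁴.
Centroid: ȳ = ΣA·y / ΣA = 2.537921 in.
Transfer each piece to the horizontal axis through the centroid using Ī + A·d² with d = y − 2.537921:
  rectangular body: d = -0.4379207 in → contributes +15.3548 in⁴
  semicircular cap: d = 2.128934 in → contributes +8.775185 in⁴
Total I = 24.12998 in⁴.

I_xx ≈ 24.130 in⁴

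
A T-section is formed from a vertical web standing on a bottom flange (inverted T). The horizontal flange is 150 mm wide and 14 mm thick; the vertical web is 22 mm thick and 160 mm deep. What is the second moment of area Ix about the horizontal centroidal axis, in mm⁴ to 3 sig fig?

Ix ≈ 1.75 × 10⁷ mm⁴

Treat the section as a set of non-overlapping primitives; coordinates are from the bounding-box lower-left.
Flange: 150 × 14, A = 2 100 mm², y = 7 mm, Ī = 34 300 mm⁴.
Web: 22 × 160, A = 3 520 mm², y = 94 mm, Ī = 7 509 333 mm⁴.
Centroid: ȳ = ΣA·y / ΣA = 61.491 mm.
Transfer each piece to the horizontal centroidal axis using Ī + A·d² with d = y − 61.491:
  flange: d = -54.491 mm → contributes +6 269 789 mm⁴
  web: d = 32.509 mm → contributes +11 229 369 mm⁴
Total I = 17 499 158 mm⁴.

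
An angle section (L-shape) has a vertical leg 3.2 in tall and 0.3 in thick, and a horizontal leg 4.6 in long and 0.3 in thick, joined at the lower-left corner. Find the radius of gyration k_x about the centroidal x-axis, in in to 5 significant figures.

Break the section into simple shapes (no overlaps), measuring from the bottom-left corner of the bounding box.
Vertical leg: 0.3 × 3.2, A = 0.96 in², y = 1.6 in, Ī = 0.8192 in⁴.
Horizontal leg (remainder): 4.3 × 0.3, A = 1.29 in², y = 0.15 in, Ī = 0.009675 in⁴.
Centroid: ȳ = ΣA·y / ΣA = 0.7686667 in.
Transfer each piece to the centroidal x-axis using Ī + A·d² with d = y − 0.7686667:
  vertical leg: d = 0.8313333 in → contributes +1.482671 in⁴
  horizontal leg (remainder): d = -0.6186667 in → contributes +0.5034205 in⁴
Total I = 1.986091 in⁴.
Radius of gyration: k = √(I/A) = √(1.986091 / 2.25) = 0.9395249 in.

k_x ≈ 0.93952 in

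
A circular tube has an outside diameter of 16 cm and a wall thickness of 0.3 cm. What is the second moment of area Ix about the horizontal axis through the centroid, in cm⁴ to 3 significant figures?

Treat the section as a set of non-overlapping primitives; coordinates are from the bounding-box lower-left.
Outer circle: ⌀16, A = 201.06 cm², y = 8 cm, Ī = 3 217 cm⁴.
Bore (subtracted): ⌀15.4, A = 186.27 cm², y = 8 cm, Ī = 2760.9 cm⁴.
By symmetry the centroid is at mid-height, ȳ = 8 cm.
All pieces are centred on the horizontal axis through the centroid, so I = ΣĪ (holes subtracted) = 456.08 cm⁴.

Ix ≈ 456 cm⁴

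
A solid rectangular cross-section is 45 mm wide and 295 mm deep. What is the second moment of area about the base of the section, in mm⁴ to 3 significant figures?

I_base ≈ 3.85 × 10⁸ mm⁴

The section: 45 × 295, A = 13 275 mm², y = 147.5 mm, Ī = 96 271 406 mm⁴.
Transfer it to the bottom edge using Ī + A·d² with d = y − 0:
  the section: d = 147.5 mm → contributes +385 085 625 mm⁴
Total I = 385 085 625 mm⁴.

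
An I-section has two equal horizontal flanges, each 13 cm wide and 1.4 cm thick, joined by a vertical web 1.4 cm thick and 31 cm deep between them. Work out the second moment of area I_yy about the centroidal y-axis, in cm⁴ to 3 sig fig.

I_yy ≈ 520 cm⁴

Break the section into simple shapes (no overlaps), measuring from the bottom-left corner of the bounding box.
Bottom flange: 13 × 1.4, A = 18.2 cm², x = 6.5 cm, Ī = 256.32 cm⁴.
Web: 1.4 × 31, A = 43.4 cm², x = 6.5 cm, Ī = 7.0887 cm⁴.
Top flange: 13 × 1.4, A = 18.2 cm², x = 6.5 cm, Ī = 256.32 cm⁴.
By symmetry the centroid is at mid-width, x̄ = 6.5 cm.
All pieces are centred on the centroidal y-axis, so I = ΣĪ = 519.72 cm⁴.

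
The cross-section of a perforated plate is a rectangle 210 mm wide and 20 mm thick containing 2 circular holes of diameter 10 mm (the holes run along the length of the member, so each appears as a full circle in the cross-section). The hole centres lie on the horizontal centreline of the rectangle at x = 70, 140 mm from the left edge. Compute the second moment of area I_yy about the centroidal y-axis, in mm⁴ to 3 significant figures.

I_yy ≈ 1.52 × 10⁷ mm⁴

Split into non-overlapping primitives; take the origin at the lower-left of the bounding box.
Plate: 210 × 20, A = 4 200 mm², x = 105 mm, Ī = 15 435 000 mm⁴.
Hole 1 (subtracted): ⌀10, A = 78.54 mm², x = 70 mm, Ī = 490.87 mm⁴.
Hole 2 (subtracted): ⌀10, A = 78.54 mm², x = 140 mm, Ī = 490.87 mm⁴.
By symmetry the centroid is at mid-width, x̄ = 105 mm.
Transfer each piece to the centroidal y-axis using Ī + A·d² with d = x − 105:
  plate: d = 0 mm → contributes +15 435 000 mm⁴
  hole 1: d = -35 mm → contributes −96 702 mm⁴
  hole 2: d = 35 mm → contributes −96 702 mm⁴
Total I = 15 241 596 mm⁴.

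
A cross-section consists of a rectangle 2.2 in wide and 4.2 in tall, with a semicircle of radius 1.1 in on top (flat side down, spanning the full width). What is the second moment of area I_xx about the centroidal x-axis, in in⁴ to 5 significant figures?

I_xx ≈ 24.130 in⁴

Break the section into simple shapes (no overlaps), measuring from the bottom-left corner of the bounding box.
Rectangular body: 2.2 × 4.2, A = 9.24 in², y = 2.1 in, Ī = 13.5828 in⁴.
Semicircular cap: semicircle r = 1.1, A = 1.900664 in², y = 4.666854 in, Ī = 0.1606952 in⁴.
Centroid: ȳ = ΣA·y / ΣA = 2.537921 in.
Transfer each piece to the centroidal x-axis using Ī + A·d² with d = y − 2.537921:
  rectangular body: d = -0.4379207 in → contributes +15.3548 in⁴
  semicircular cap: d = 2.128934 in → contributes +8.775185 in⁴
Total I = 24.12998 in⁴.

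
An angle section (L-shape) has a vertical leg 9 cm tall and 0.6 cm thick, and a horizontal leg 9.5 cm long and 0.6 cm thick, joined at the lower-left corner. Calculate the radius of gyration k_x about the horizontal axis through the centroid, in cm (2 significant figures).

Split into non-overlapping primitives; take the origin at the lower-left of the bounding box.
Vertical leg: 0.6 × 9, A = 5.4 cm², y = 4.5 cm, Ī = 36.45 cm⁴.
Horizontal leg (remainder): 8.9 × 0.6, A = 5.34 cm², y = 0.3 cm, Ī = 0.1602 cm⁴.
Centroid: ȳ = ΣA·y / ΣA = 2.412 cm.
Transfer each piece to the horizontal axis through the centroid using Ī + A·d² with d = y − 2.412:
  vertical leg: d = 2.088 cm → contributes +60 cm⁴
  horizontal leg (remainder): d = -2.112 cm → contributes +23.97 cm⁴
Total I = 83.97 cm⁴.
Radius of gyration: k = √(I/A) = √(83.97 / 10.74) = 2.796 cm.

k_x ≈ 2.8 cm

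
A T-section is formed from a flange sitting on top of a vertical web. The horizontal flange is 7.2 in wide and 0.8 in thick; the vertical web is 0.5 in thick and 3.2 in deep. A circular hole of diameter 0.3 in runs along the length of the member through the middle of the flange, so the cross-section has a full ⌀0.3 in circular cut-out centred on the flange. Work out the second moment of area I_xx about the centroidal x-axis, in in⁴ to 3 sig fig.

Decompose the section into non-overlapping parts with the origin at the bottom-left of its bounding rectangle.
Flange: 7.2 × 0.8, A = 5.76 in², y = 3.6 in, Ī = 0.3072 in⁴.
Web: 0.5 × 3.2, A = 1.6 in², y = 1.6 in, Ī = 1.3653 in⁴.
Hole (subtracted): ⌀0.3, A = 0.070686 in², y = 3.6 in, Ī = 0.00039761 in⁴.
Centroid: ȳ = ΣA·y / ΣA = 3.161 in.
Transfer each piece to the centroidal x-axis using Ī + A·d² with d = y − 3.161:
  flange: d = 0.439 in → contributes +1.4173 in⁴
  web: d = -1.561 in → contributes +5.2641 in⁴
  hole: d = 0.439 in → contributes −0.01402 in⁴
Total I = 6.6673 in⁴.

I_xx ≈ 6.67 in⁴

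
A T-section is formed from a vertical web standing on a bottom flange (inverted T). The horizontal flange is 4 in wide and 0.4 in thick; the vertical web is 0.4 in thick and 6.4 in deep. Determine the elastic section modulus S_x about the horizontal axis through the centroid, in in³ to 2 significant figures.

Split into non-overlapping primitives; take the origin at the lower-left of the bounding box.
Flange: 4 × 0.4, A = 1.6 in², y = 0.2 in, Ī = 0.02133 in⁴.
Web: 0.4 × 6.4, A = 2.56 in², y = 3.6 in, Ī = 8.738 in⁴.
Centroid: ȳ = ΣA·y / ΣA = 2.292 in.
Transfer each piece to the horizontal axis through the centroid using Ī + A·d² with d = y − 2.292:
  flange: d = -2.092 in → contributes +7.026 in⁴
  web: d = 1.308 in → contributes +13.12 in⁴
Total I = 20.14 in⁴.
Extreme fibre distance c = 4.508 in; S = I/c = 4.468 in³.

S_x ≈ 4.5 in³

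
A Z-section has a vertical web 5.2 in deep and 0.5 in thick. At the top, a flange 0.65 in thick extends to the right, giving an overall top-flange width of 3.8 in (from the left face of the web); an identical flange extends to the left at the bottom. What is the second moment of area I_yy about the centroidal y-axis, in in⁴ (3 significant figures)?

I_yy ≈ 19.4 in⁴

Split into non-overlapping primitives; take the origin at the lower-left of the bounding box.
Web: 0.5 × 5.2, A = 2.6 in², x = 3.55 in, Ī = 0.054167 in⁴.
Top flange (beyond web): 3.3 × 0.65, A = 2.145 in², x = 5.45 in, Ī = 1.9466 in⁴.
Bottom flange (beyond web): 3.3 × 0.65, A = 2.145 in², x = 1.65 in, Ī = 1.9466 in⁴.
Centroid: x̄ = ΣA·x / ΣA = 3.55 in.
Transfer each piece to the centroidal y-axis using Ī + A·d² with d = x − 3.55:
  web: d = 0 in → contributes +0.054167 in⁴
  top flange (beyond web): d = 1.9 in → contributes +9.69 in⁴
  bottom flange (beyond web): d = -1.9 in → contributes +9.69 in⁴
Total I = 19.434 in⁴.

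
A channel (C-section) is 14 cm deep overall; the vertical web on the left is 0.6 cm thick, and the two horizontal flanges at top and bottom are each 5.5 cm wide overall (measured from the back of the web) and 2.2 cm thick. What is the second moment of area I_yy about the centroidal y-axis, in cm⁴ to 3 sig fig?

I_yy ≈ 89.1 cm⁴

Break the section into simple shapes (no overlaps), measuring from the bottom-left corner of the bounding box.
Web: 0.6 × 14, A = 8.4 cm², x = 0.3 cm, Ī = 0.252 cm⁴.
Top flange (beyond web): 4.9 × 2.2, A = 10.78 cm², x = 3.05 cm, Ī = 21.569 cm⁴.
Bottom flange (beyond web): 4.9 × 2.2, A = 10.78 cm², x = 3.05 cm, Ī = 21.569 cm⁴.
Centroid: x̄ = ΣA·x / ΣA = 2.279 cm.
Transfer each piece to the centroidal y-axis using Ī + A·d² with d = x − 2.279:
  web: d = -1.979 cm → contributes +33.149 cm⁴
  top flange (beyond web): d = 0.77103 cm → contributes +27.978 cm⁴
  bottom flange (beyond web): d = 0.77103 cm → contributes +27.978 cm⁴
Total I = 89.104 cm⁴.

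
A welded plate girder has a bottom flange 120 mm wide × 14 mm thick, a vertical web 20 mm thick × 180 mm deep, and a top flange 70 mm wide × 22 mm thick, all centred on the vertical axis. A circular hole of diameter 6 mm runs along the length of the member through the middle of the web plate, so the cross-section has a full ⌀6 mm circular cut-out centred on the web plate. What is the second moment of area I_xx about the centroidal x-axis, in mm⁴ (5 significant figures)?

Split into non-overlapping primitives; take the origin at the lower-left of the bounding box.
Bottom plate: 120 × 14, A = 1 680 mm², y = 7 mm, Ī = 27 440 mm⁴.
Web plate: 20 × 180, A = 3 600 mm², y = 104 mm, Ī = 9 720 000 mm⁴.
Top plate: 70 × 22, A = 1 540 mm², y = 205 mm, Ī = 62113.33 mm⁴.
Hole (subtracted): ⌀6, A = 28.27433 mm², y = 104 mm, Ī = 63.61725 mm⁴.
Centroid: ȳ = ΣA·y / ΣA = 102.9075 mm.
Transfer each piece to the centroidal x-axis using Ī + A·d² with d = y − 102.9075:
  bottom plate: d = -95.90749 mm → contributes +15 480 496 mm⁴
  web plate: d = 1.092506 mm → contributes +9 724 297 mm⁴
  top plate: d = 102.0925 mm → contributes +16 113 348 mm⁴
  hole: d = 1.092506 mm → contributes −97.36462 mm⁴
Total I = 41 318 043 mm⁴.

I_xx ≈ 4.1318 × 10⁷ mm⁴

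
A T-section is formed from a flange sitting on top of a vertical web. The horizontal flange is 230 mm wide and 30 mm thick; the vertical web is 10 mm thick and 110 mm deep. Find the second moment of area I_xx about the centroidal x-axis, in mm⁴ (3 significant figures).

Split into non-overlapping primitives; take the origin at the lower-left of the bounding box.
Flange: 230 × 30, A = 6 900 mm², y = 125 mm, Ī = 517 500 mm⁴.
Web: 10 × 110, A = 1 100 mm², y = 55 mm, Ī = 1 109 167 mm⁴.
Centroid: ȳ = ΣA·y / ΣA = 115.38 mm.
Transfer each piece to the centroidal x-axis using Ī + A·d² with d = y − 115.38:
  flange: d = 9.625 mm → contributes +1 156 720 mm⁴
  web: d = -60.375 mm → contributes +5 118 821 mm⁴
Total I = 6 275 542 mm⁴.

I_xx ≈ 6.28 × 10⁶ mm⁴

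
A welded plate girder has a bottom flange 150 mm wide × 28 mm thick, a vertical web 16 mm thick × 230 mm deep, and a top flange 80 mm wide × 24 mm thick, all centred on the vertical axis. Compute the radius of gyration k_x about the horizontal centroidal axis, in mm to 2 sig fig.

Treat the section as a set of non-overlapping primitives; coordinates are from the bounding-box lower-left.
Bottom plate: 150 × 28, A = 4 200 mm², y = 14 mm, Ī = 274 400 mm⁴.
Web plate: 16 × 230, A = 3 680 mm², y = 143 mm, Ī = 16 222 667 mm⁴.
Top plate: 80 × 24, A = 1 920 mm², y = 270 mm, Ī = 92 160 mm⁴.
Centroid: ȳ = ΣA·y / ΣA = 112.6 mm.
Transfer each piece to the horizontal centroidal axis using Ī + A·d² with d = y − 112.6:
  bottom plate: d = -98.6 mm → contributes +41 103 251 mm⁴
  web plate: d = 30.4 mm → contributes +19 624 489 mm⁴
  top plate: d = 157.4 mm → contributes +47 662 166 mm⁴
Total I = 108 389 907 mm⁴.
Radius of gyration: k = √(I/A) = √(108 389 907 / 9 800) = 105.2 mm.

k_x ≈ 110 mm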